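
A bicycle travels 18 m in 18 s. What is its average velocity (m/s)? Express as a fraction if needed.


Given: distance d = 18 m, time t = 18 s
Using v = d / t
v = 18 / 18
v = 1 m/s

1 m/s


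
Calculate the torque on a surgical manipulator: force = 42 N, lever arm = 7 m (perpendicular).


Given: F = 42 N, r = 7 m, angle = 90 deg (perpendicular)
Using tau = F * r * sin(90)
sin(90) = 1
tau = 42 * 7 * 1
tau = 294 Nm

294 Nm


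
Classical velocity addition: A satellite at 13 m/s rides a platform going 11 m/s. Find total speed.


Given: object velocity = 13 m/s, platform velocity = 11 m/s (same direction)
Using classical velocity addition: v_total = v_object + v_platform
v_total = 13 + 11
v_total = 24 m/s

24 m/s


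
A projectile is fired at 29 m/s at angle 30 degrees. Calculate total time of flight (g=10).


Given: v0 = 29 m/s, theta = 30 deg, g = 10 m/s^2
sin(30) = 1/2
Using T = 2*v0*sin(theta) / g
T = 2*29*1/2 / 10
T = 29 / 10
T = 29/10 s

29/10 s


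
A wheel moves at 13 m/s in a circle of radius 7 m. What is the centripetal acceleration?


Given: v = 13 m/s, r = 7 m
Using a_c = v^2 / r
a_c = 13^2 / 7
a_c = 169 / 7
a_c = 169/7 m/s^2

169/7 m/s^2


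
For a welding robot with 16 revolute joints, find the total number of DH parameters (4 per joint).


Given: 16 joints, 4 DH parameters per joint (d, theta, a, alpha)
Total DH parameters = number_of_joints * 4
Total = 16 * 4
Total = 64

64


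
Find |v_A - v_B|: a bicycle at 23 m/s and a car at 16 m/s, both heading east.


Given: v_A = 23 m/s east, v_B = 16 m/s east
Both move in the same direction; relative speed = |v_A - v_B|
|23 - 16| = |7|
= 7 m/s

7 m/s


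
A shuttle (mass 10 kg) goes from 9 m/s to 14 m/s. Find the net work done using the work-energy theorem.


Given: m = 10 kg, v0 = 9 m/s, v = 14 m/s
Using W = (1/2)*m*(v^2 - v0^2)
v^2 = 14^2 = 196
v0^2 = 9^2 = 81
v^2 - v0^2 = 196 - 81 = 115
W = (1/2)*10*115 = 575 J

575 J


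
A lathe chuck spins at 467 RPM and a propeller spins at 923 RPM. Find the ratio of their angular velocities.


Given: RPM_A = 467, RPM_B = 923
omega = 2*pi*RPM/60, so omega_A/omega_B = RPM_A / RPM_B
omega_A/omega_B = 467 / 923
omega_A/omega_B = 467/923

467/923


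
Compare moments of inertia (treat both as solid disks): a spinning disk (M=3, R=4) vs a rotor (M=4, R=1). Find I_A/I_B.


Given: M1=3 kg, R1=4 m, M2=4 kg, R2=1 m
For a disk: I = (1/2)*M*R^2, so I_A/I_B = (M1*R1^2)/(M2*R2^2)
M1*R1^2 = 3*16 = 48
M2*R2^2 = 4*1 = 4
I_A/I_B = 48/4 = 12

12


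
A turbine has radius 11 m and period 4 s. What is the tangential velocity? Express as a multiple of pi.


Given: radius r = 11 m, period T = 4 s
Using v = 2*pi*r / T
v = 2*pi*11 / 4
v = 22*pi / 4
v = 11/2*pi m/s

11/2*pi m/s


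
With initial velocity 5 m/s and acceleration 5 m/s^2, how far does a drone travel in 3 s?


Given: v0 = 5 m/s, a = 5 m/s^2, t = 3 s
Using s = v0*t + (1/2)*a*t^2
s = 5*3 + (1/2)*5*3^2
s = 15 + (1/2)*45
s = 15 + 45/2
s = 75/2

75/2 m


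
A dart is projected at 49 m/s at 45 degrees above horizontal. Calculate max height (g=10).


Given: v0 = 49 m/s, theta = 45 deg, g = 10 m/s^2
sin^2(45) = 1/2
Using H = v0^2 * sin^2(theta) / (2*g)
H = 49^2 * 1/2 / (2*10)
H = 2401 * 1/2 / 20
H = 2401/2 / 20
H = 2401/40 m

2401/40 m


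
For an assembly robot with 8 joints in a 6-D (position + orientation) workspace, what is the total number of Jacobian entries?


Given: task space dimension = 6, joints = 8
Jacobian is a 6 x 8 matrix
Total entries = rows * columns
Total = 6 * 8
Total = 48

48


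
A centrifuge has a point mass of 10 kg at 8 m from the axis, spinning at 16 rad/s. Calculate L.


Given: m = 10 kg, r = 8 m, omega = 16 rad/s
For a point mass: I = m*r^2
I = 10*8^2 = 10*64 = 640
L = I*omega = 640*16
L = 10240 kg*m^2/s

10240 kg*m^2/s


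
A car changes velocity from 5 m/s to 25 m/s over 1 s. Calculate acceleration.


Given: initial velocity v0 = 5 m/s, final velocity v = 25 m/s, time t = 1 s
Using a = (v - v0) / t
a = (25 - 5) / 1
a = 20 / 1
a = 20 m/s^2

20 m/s^2


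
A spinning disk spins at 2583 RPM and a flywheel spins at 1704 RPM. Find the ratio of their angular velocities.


Given: RPM_A = 2583, RPM_B = 1704
omega = 2*pi*RPM/60, so omega_A/omega_B = RPM_A / RPM_B
omega_A/omega_B = 2583 / 1704
omega_A/omega_B = 861/568

861/568


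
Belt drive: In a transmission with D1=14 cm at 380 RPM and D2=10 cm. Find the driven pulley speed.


Given: D1 = 14 cm, w1 = 380 RPM, D2 = 10 cm
Using D1*w1 = D2*w2
w2 = D1*w1 / D2
w2 = 14*380 / 10
w2 = 5320 / 10
w2 = 532 RPM

532 RPM


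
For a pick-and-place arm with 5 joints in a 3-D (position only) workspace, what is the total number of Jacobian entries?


Given: task space dimension = 3, joints = 5
Jacobian is a 3 x 5 matrix
Total entries = rows * columns
Total = 3 * 5
Total = 15

15


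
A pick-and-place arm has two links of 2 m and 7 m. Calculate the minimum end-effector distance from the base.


Given: L1 = 2 m, L2 = 7 m
For a 2-link planar arm, min reach = |L1 - L2| (second link folded back)
Min reach = |2 - 7|
Min reach = 5 m

5 m


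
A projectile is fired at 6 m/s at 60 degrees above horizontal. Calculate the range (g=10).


Given: v0 = 6 m/s, theta = 60 deg, g = 10 m/s^2
sin(2*60) = sin(120) = sqrt(3)/2
Using R = v0^2 * sin(2*theta) / g
R = 6^2 * (sqrt(3)/2) / 10
R = 36 * sqrt(3) / 20
R = 9/5*sqrt(3) m

9/5*sqrt(3) m


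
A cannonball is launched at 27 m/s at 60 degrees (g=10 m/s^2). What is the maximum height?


Given: v0 = 27 m/s, theta = 60 deg, g = 10 m/s^2
sin^2(60) = 3/4
Using H = v0^2 * sin^2(theta) / (2*g)
H = 27^2 * 3/4 / (2*10)
H = 729 * 3/4 / 20
H = 2187/4 / 20
H = 2187/80 m

2187/80 m


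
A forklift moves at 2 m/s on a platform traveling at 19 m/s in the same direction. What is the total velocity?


Given: object velocity = 2 m/s, platform velocity = 19 m/s (same direction)
Using classical velocity addition: v_total = v_object + v_platform
v_total = 2 + 19
v_total = 21 m/s

21 m/s


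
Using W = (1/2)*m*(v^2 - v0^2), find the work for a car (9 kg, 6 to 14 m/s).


Given: m = 9 kg, v0 = 6 m/s, v = 14 m/s
Using W = (1/2)*m*(v^2 - v0^2)
v^2 = 14^2 = 196
v0^2 = 6^2 = 36
v^2 - v0^2 = 196 - 36 = 160
W = (1/2)*9*160 = 720 J

720 J


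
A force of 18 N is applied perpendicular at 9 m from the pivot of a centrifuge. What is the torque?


Given: F = 18 N, r = 9 m, angle = 90 deg (perpendicular)
Using tau = F * r * sin(90)
sin(90) = 1
tau = 18 * 9 * 1
tau = 162 Nm

162 Nm


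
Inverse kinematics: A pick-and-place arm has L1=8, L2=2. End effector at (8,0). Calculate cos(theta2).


Given: L1 = 8, L2 = 2, target (x, y) = (8, 0)
Using cos(theta2) = (x^2 + y^2 - L1^2 - L2^2) / (2*L1*L2)
x^2 + y^2 = 8^2 + 0 = 64
L1^2 + L2^2 = 64 + 4 = 68
Numerator = 64 - 68 = -4
Denominator = 2*8*2 = 32
cos(theta2) = -4/32 = -1/8

-1/8


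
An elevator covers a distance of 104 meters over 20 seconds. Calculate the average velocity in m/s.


Given: distance d = 104 m, time t = 20 s
Using v = d / t
v = 104 / 20
v = 26/5 m/s

26/5 m/s


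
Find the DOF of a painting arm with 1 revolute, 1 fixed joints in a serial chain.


Given: serial robot with 1 revolute, 1 fixed joints
DOF contribution per joint type: revolute=1, prismatic=1, spherical=3, fixed=0
DOF = 1*1 + 1*0
DOF = 1

1


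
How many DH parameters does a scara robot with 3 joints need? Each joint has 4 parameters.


Given: 3 joints, 4 DH parameters per joint (d, theta, a, alpha)
Total DH parameters = number_of_joints * 4
Total = 3 * 4
Total = 12

12


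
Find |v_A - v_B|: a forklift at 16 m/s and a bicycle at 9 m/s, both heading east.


Given: v_A = 16 m/s east, v_B = 9 m/s east
Both move in the same direction; relative speed = |v_A - v_B|
|16 - 9| = |7|
= 7 m/s

7 m/s


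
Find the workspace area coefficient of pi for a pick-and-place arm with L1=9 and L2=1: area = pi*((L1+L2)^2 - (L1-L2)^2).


Given: L1 = 9, L2 = 1
(L1+L2)^2 = (10)^2 = 100
(L1-L2)^2 = (8)^2 = 64
Difference = 100 - 64 = 36
This equals 4*L1*L2 = 4*9*1 = 36
Workspace area = 36*pi

36


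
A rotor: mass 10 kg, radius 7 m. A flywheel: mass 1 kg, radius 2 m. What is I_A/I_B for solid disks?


Given: M1=10 kg, R1=7 m, M2=1 kg, R2=2 m
For a disk: I = (1/2)*M*R^2, so I_A/I_B = (M1*R1^2)/(M2*R2^2)
M1*R1^2 = 10*49 = 490
M2*R2^2 = 1*4 = 4
I_A/I_B = 490/4 = 245/2

245/2


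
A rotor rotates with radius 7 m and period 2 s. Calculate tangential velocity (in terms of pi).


Given: radius r = 7 m, period T = 2 s
Using v = 2*pi*r / T
v = 2*pi*7 / 2
v = 14*pi / 2
v = 7*pi m/s

7*pi m/s


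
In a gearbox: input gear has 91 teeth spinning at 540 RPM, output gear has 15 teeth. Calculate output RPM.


Given: N1 = 91 teeth, w1 = 540 RPM, N2 = 15 teeth
Using N1*w1 = N2*w2
w2 = N1*w1 / N2
w2 = 91*540 / 15
w2 = 49140 / 15
w2 = 3276 RPM

3276 RPM


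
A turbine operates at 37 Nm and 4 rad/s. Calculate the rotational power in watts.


Given: tau = 37 Nm, omega = 4 rad/s
Using P = tau * omega
P = 37 * 4
P = 148 W

148 W


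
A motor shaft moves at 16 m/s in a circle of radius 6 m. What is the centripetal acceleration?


Given: v = 16 m/s, r = 6 m
Using a_c = v^2 / r
a_c = 16^2 / 6
a_c = 256 / 6
a_c = 128/3 m/s^2

128/3 m/s^2


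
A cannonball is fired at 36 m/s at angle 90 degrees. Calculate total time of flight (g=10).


Given: v0 = 36 m/s, theta = 90 deg, g = 10 m/s^2
sin(90) = 1
Using T = 2*v0*sin(theta) / g
T = 2*36*1 / 10
T = 72 / 10
T = 36/5 s

36/5 s


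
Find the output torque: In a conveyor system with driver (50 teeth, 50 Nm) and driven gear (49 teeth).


Given: N1 = 50, N2 = 49, T1 = 50 Nm
Using T2/T1 = N2/N1
T2 = T1 * N2 / N1
T2 = 50 * 49 / 50
T2 = 2450 / 50
T2 = 49 Nm

49 Nm


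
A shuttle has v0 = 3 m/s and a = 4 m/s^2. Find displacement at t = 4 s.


Given: v0 = 3 m/s, a = 4 m/s^2, t = 4 s
Using s = v0*t + (1/2)*a*t^2
s = 3*4 + (1/2)*4*4^2
s = 12 + (1/2)*64
s = 12 + 32
s = 44

44 m


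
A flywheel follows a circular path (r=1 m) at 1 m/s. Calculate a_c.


Given: v = 1 m/s, r = 1 m
Using a_c = v^2 / r
a_c = 1^2 / 1
a_c = 1 / 1
a_c = 1 m/s^2

1 m/s^2


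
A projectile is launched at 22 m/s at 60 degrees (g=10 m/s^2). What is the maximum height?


Given: v0 = 22 m/s, theta = 60 deg, g = 10 m/s^2
sin^2(60) = 3/4
Using H = v0^2 * sin^2(theta) / (2*g)
H = 22^2 * 3/4 / (2*10)
H = 484 * 3/4 / 20
H = 363 / 20
H = 363/20 m

363/20 m


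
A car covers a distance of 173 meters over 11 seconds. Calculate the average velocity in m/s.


Given: distance d = 173 m, time t = 11 s
Using v = d / t
v = 173 / 11
v = 173/11 m/s

173/11 m/s


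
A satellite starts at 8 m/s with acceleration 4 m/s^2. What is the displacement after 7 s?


Given: v0 = 8 m/s, a = 4 m/s^2, t = 7 s
Using s = v0*t + (1/2)*a*t^2
s = 8*7 + (1/2)*4*7^2
s = 56 + (1/2)*196
s = 56 + 98
s = 154

154 m


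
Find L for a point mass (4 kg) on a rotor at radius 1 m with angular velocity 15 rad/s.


Given: m = 4 kg, r = 1 m, omega = 15 rad/s
For a point mass: I = m*r^2
I = 4*1^2 = 4*1 = 4
L = I*omega = 4*15
L = 60 kg*m^2/s

60 kg*m^2/s


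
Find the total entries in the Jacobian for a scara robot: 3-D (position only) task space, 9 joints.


Given: task space dimension = 3, joints = 9
Jacobian is a 3 x 9 matrix
Total entries = rows * columns
Total = 3 * 9
Total = 27

27


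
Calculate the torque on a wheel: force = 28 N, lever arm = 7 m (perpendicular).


Given: F = 28 N, r = 7 m, angle = 90 deg (perpendicular)
Using tau = F * r * sin(90)
sin(90) = 1
tau = 28 * 7 * 1
tau = 196 Nm

196 Nm


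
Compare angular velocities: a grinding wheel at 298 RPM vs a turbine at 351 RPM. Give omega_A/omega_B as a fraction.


Given: RPM_A = 298, RPM_B = 351
omega = 2*pi*RPM/60, so omega_A/omega_B = RPM_A / RPM_B
omega_A/omega_B = 298 / 351
omega_A/omega_B = 298/351

298/351


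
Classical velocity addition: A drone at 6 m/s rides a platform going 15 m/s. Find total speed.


Given: object velocity = 6 m/s, platform velocity = 15 m/s (same direction)
Using classical velocity addition: v_total = v_object + v_platform
v_total = 6 + 15
v_total = 21 m/s

21 m/s


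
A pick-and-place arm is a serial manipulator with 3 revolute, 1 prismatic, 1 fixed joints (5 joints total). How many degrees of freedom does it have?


Given: serial robot with 3 revolute, 1 prismatic, 1 fixed joints
DOF contribution per joint type: revolute=1, prismatic=1, spherical=3, fixed=0
DOF = 3*1 + 1*1 + 1*0
DOF = 4

4


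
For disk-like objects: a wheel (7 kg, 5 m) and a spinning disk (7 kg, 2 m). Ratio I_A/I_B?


Given: M1=7 kg, R1=5 m, M2=7 kg, R2=2 m
For a disk: I = (1/2)*M*R^2, so I_A/I_B = (M1*R1^2)/(M2*R2^2)
M1*R1^2 = 7*25 = 175
M2*R2^2 = 7*4 = 28
I_A/I_B = 175/28 = 25/4

25/4


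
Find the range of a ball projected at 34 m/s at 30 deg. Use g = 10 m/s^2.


Given: v0 = 34 m/s, theta = 30 deg, g = 10 m/s^2
sin(2*30) = sin(60) = sqrt(3)/2
Using R = v0^2 * sin(2*theta) / g
R = 34^2 * (sqrt(3)/2) / 10
R = 1156 * sqrt(3) / 20
R = 289/5*sqrt(3) m

289/5*sqrt(3) m


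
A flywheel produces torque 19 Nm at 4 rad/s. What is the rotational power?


Given: tau = 19 Nm, omega = 4 rad/s
Using P = tau * omega
P = 19 * 4
P = 76 W

76 W


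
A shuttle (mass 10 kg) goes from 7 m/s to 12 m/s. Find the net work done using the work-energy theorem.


Given: m = 10 kg, v0 = 7 m/s, v = 12 m/s
Using W = (1/2)*m*(v^2 - v0^2)
v^2 = 12^2 = 144
v0^2 = 7^2 = 49
v^2 - v0^2 = 144 - 49 = 95
W = (1/2)*10*95 = 475 J

475 J


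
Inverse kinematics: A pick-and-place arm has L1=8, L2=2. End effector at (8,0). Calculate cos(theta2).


Given: L1 = 8, L2 = 2, target (x, y) = (8, 0)
Using cos(theta2) = (x^2 + y^2 - L1^2 - L2^2) / (2*L1*L2)
x^2 + y^2 = 8^2 + 0 = 64
L1^2 + L2^2 = 64 + 4 = 68
Numerator = 64 - 68 = -4
Denominator = 2*8*2 = 32
cos(theta2) = -4/32 = -1/8

-1/8


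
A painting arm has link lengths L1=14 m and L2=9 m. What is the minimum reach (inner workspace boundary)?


Given: L1 = 14 m, L2 = 9 m
For a 2-link planar arm, min reach = |L1 - L2| (second link folded back)
Min reach = |14 - 9|
Min reach = 5 m

5 m


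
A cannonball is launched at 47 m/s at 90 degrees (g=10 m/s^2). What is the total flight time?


Given: v0 = 47 m/s, theta = 90 deg, g = 10 m/s^2
sin(90) = 1
Using T = 2*v0*sin(theta) / g
T = 2*47*1 / 10
T = 94 / 10
T = 47/5 s

47/5 s


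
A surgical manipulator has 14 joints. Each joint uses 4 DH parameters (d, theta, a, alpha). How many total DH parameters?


Given: 14 joints, 4 DH parameters per joint (d, theta, a, alpha)
Total DH parameters = number_of_joints * 4
Total = 14 * 4
Total = 56

56


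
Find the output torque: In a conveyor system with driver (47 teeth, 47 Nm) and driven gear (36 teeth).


Given: N1 = 47, N2 = 36, T1 = 47 Nm
Using T2/T1 = N2/N1
T2 = T1 * N2 / N1
T2 = 47 * 36 / 47
T2 = 1692 / 47
T2 = 36 Nm

36 Nm


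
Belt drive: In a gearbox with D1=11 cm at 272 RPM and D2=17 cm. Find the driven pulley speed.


Given: D1 = 11 cm, w1 = 272 RPM, D2 = 17 cm
Using D1*w1 = D2*w2
w2 = D1*w1 / D2
w2 = 11*272 / 17
w2 = 2992 / 17
w2 = 176 RPM

176 RPM


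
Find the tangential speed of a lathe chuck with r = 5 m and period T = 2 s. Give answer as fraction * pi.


Given: radius r = 5 m, period T = 2 s
Using v = 2*pi*r / T
v = 2*pi*5 / 2
v = 10*pi / 2
v = 5*pi m/s

5*pi m/s


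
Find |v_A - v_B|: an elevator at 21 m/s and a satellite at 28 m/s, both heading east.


Given: v_A = 21 m/s east, v_B = 28 m/s east
Both move in the same direction; relative speed = |v_A - v_B|
|21 - 28| = |-7|
= 7 m/s

7 m/s


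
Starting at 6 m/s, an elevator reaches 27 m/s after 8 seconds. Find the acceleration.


Given: initial velocity v0 = 6 m/s, final velocity v = 27 m/s, time t = 8 s
Using a = (v - v0) / t
a = (27 - 6) / 8
a = 21 / 8
a = 21/8 m/s^2

21/8 m/s^2


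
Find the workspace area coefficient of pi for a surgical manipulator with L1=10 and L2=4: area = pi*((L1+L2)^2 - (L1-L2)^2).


Given: L1 = 10, L2 = 4
(L1+L2)^2 = (14)^2 = 196
(L1-L2)^2 = (6)^2 = 36
Difference = 196 - 36 = 160
This equals 4*L1*L2 = 4*10*4 = 160
Workspace area = 160*pi

160


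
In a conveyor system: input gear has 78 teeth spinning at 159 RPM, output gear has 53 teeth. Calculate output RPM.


Given: N1 = 78 teeth, w1 = 159 RPM, N2 = 53 teeth
Using N1*w1 = N2*w2
w2 = N1*w1 / N2
w2 = 78*159 / 53
w2 = 12402 / 53
w2 = 234 RPM

234 RPM


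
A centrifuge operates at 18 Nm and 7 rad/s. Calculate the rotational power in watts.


Given: tau = 18 Nm, omega = 7 rad/s
Using P = tau * omega
P = 18 * 7
P = 126 W

126 W


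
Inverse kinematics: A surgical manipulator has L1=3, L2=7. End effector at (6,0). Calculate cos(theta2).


Given: L1 = 3, L2 = 7, target (x, y) = (6, 0)
Using cos(theta2) = (x^2 + y^2 - L1^2 - L2^2) / (2*L1*L2)
x^2 + y^2 = 6^2 + 0 = 36
L1^2 + L2^2 = 9 + 49 = 58
Numerator = 36 - 58 = -22
Denominator = 2*3*7 = 42
cos(theta2) = -22/42 = -11/21

-11/21


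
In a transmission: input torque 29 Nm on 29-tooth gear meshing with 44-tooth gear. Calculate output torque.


Given: N1 = 29, N2 = 44, T1 = 29 Nm
Using T2/T1 = N2/N1
T2 = T1 * N2 / N1
T2 = 29 * 44 / 29
T2 = 1276 / 29
T2 = 44 Nm

44 Nm


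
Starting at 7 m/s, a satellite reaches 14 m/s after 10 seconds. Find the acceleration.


Given: initial velocity v0 = 7 m/s, final velocity v = 14 m/s, time t = 10 s
Using a = (v - v0) / t
a = (14 - 7) / 10
a = 7 / 10
a = 7/10 m/s^2

7/10 m/s^2


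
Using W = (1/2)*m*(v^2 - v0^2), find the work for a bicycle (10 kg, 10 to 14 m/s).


Given: m = 10 kg, v0 = 10 m/s, v = 14 m/s
Using W = (1/2)*m*(v^2 - v0^2)
v^2 = 14^2 = 196
v0^2 = 10^2 = 100
v^2 - v0^2 = 196 - 100 = 96
W = (1/2)*10*96 = 480 J

480 J


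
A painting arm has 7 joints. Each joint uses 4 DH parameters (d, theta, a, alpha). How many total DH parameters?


Given: 7 joints, 4 DH parameters per joint (d, theta, a, alpha)
Total DH parameters = number_of_joints * 4
Total = 7 * 4
Total = 28

28


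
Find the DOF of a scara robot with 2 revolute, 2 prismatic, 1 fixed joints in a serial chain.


Given: serial robot with 2 revolute, 2 prismatic, 1 fixed joints
DOF contribution per joint type: revolute=1, prismatic=1, spherical=3, fixed=0
DOF = 2*1 + 2*1 + 1*0
DOF = 4

4


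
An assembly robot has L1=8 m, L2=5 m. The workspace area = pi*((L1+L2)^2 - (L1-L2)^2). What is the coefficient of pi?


Given: L1 = 8, L2 = 5
(L1+L2)^2 = (13)^2 = 169
(L1-L2)^2 = (3)^2 = 9
Difference = 169 - 9 = 160
This equals 4*L1*L2 = 4*8*5 = 160
Workspace area = 160*pi

160


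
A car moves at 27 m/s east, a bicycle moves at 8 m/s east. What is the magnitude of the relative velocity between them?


Given: v_A = 27 m/s east, v_B = 8 m/s east
Both move in the same direction; relative speed = |v_A - v_B|
|27 - 8| = |19|
= 19 m/s

19 m/s


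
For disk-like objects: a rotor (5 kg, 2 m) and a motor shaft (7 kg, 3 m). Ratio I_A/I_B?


Given: M1=5 kg, R1=2 m, M2=7 kg, R2=3 m
For a disk: I = (1/2)*M*R^2, so I_A/I_B = (M1*R1^2)/(M2*R2^2)
M1*R1^2 = 5*4 = 20
M2*R2^2 = 7*9 = 63
I_A/I_B = 20/63 = 20/63

20/63


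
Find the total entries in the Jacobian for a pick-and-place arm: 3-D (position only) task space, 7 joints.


Given: task space dimension = 3, joints = 7
Jacobian is a 3 x 7 matrix
Total entries = rows * columns
Total = 3 * 7
Total = 21

21


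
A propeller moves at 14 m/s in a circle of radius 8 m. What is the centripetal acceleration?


Given: v = 14 m/s, r = 8 m
Using a_c = v^2 / r
a_c = 14^2 / 8
a_c = 196 / 8
a_c = 49/2 m/s^2

49/2 m/s^2


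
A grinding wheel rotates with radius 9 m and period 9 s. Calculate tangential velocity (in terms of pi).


Given: radius r = 9 m, period T = 9 s
Using v = 2*pi*r / T
v = 2*pi*9 / 9
v = 18*pi / 9
v = 2*pi m/s

2*pi m/s


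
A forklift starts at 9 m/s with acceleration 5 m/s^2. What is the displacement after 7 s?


Given: v0 = 9 m/s, a = 5 m/s^2, t = 7 s
Using s = v0*t + (1/2)*a*t^2
s = 9*7 + (1/2)*5*7^2
s = 63 + (1/2)*245
s = 63 + 245/2
s = 371/2

371/2 m


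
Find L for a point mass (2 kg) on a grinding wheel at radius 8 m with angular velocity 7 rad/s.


Given: m = 2 kg, r = 8 m, omega = 7 rad/s
For a point mass: I = m*r^2
I = 2*8^2 = 2*64 = 128
L = I*omega = 128*7
L = 896 kg*m^2/s

896 kg*m^2/s


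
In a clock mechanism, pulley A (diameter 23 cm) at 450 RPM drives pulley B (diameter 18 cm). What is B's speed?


Given: D1 = 23 cm, w1 = 450 RPM, D2 = 18 cm
Using D1*w1 = D2*w2
w2 = D1*w1 / D2
w2 = 23*450 / 18
w2 = 10350 / 18
w2 = 575 RPM

575 RPM


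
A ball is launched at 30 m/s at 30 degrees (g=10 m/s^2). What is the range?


Given: v0 = 30 m/s, theta = 30 deg, g = 10 m/s^2
sin(2*30) = sin(60) = sqrt(3)/2
Using R = v0^2 * sin(2*theta) / g
R = 30^2 * (sqrt(3)/2) / 10
R = 900 * sqrt(3) / 20
R = 45*sqrt(3) m

45*sqrt(3) m


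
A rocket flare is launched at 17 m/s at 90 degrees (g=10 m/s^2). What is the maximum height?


Given: v0 = 17 m/s, theta = 90 deg, g = 10 m/s^2
sin^2(90) = 1
Using H = v0^2 * sin^2(theta) / (2*g)
H = 17^2 * 1 / (2*10)
H = 289 * 1 / 20
H = 289 / 20
H = 289/20 m

289/20 m


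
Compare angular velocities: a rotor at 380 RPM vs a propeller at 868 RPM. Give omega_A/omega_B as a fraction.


Given: RPM_A = 380, RPM_B = 868
omega = 2*pi*RPM/60, so omega_A/omega_B = RPM_A / RPM_B
omega_A/omega_B = 380 / 868
omega_A/omega_B = 95/217

95/217


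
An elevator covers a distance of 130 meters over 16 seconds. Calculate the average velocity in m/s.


Given: distance d = 130 m, time t = 16 s
Using v = d / t
v = 130 / 16
v = 65/8 m/s

65/8 m/s


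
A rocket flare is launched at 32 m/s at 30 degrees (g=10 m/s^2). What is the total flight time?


Given: v0 = 32 m/s, theta = 30 deg, g = 10 m/s^2
sin(30) = 1/2
Using T = 2*v0*sin(theta) / g
T = 2*32*1/2 / 10
T = 32 / 10
T = 16/5 s

16/5 s


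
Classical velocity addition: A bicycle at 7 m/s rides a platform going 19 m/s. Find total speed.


Given: object velocity = 7 m/s, platform velocity = 19 m/s (same direction)
Using classical velocity addition: v_total = v_object + v_platform
v_total = 7 + 19
v_total = 26 m/s

26 m/s


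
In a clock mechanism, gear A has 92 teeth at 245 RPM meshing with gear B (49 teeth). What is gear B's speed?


Given: N1 = 92 teeth, w1 = 245 RPM, N2 = 49 teeth
Using N1*w1 = N2*w2
w2 = N1*w1 / N2
w2 = 92*245 / 49
w2 = 22540 / 49
w2 = 460 RPM

460 RPM


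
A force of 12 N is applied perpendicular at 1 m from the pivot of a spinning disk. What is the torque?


Given: F = 12 N, r = 1 m, angle = 90 deg (perpendicular)
Using tau = F * r * sin(90)
sin(90) = 1
tau = 12 * 1 * 1
tau = 12 Nm

12 Nm


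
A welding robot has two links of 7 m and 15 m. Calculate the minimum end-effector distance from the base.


Given: L1 = 7 m, L2 = 15 m
For a 2-link planar arm, min reach = |L1 - L2| (second link folded back)
Min reach = |7 - 15|
Min reach = 8 m

8 m


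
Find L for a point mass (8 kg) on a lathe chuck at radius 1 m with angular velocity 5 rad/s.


Given: m = 8 kg, r = 1 m, omega = 5 rad/s
For a point mass: I = m*r^2
I = 8*1^2 = 8*1 = 8
L = I*omega = 8*5
L = 40 kg*m^2/s

40 kg*m^2/s


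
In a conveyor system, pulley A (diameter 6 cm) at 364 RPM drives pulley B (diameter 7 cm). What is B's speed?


Given: D1 = 6 cm, w1 = 364 RPM, D2 = 7 cm
Using D1*w1 = D2*w2
w2 = D1*w1 / D2
w2 = 6*364 / 7
w2 = 2184 / 7
w2 = 312 RPM

312 RPM


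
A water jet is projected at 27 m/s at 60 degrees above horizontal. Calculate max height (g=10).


Given: v0 = 27 m/s, theta = 60 deg, g = 10 m/s^2
sin^2(60) = 3/4
Using H = v0^2 * sin^2(theta) / (2*g)
H = 27^2 * 3/4 / (2*10)
H = 729 * 3/4 / 20
H = 2187/4 / 20
H = 2187/80 m

2187/80 m


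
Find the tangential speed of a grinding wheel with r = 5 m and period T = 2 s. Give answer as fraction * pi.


Given: radius r = 5 m, period T = 2 s
Using v = 2*pi*r / T
v = 2*pi*5 / 2
v = 10*pi / 2
v = 5*pi m/s

5*pi m/s


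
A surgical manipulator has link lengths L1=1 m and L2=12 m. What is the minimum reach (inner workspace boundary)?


Given: L1 = 1 m, L2 = 12 m
For a 2-link planar arm, min reach = |L1 - L2| (second link folded back)
Min reach = |1 - 12|
Min reach = 11 m

11 m


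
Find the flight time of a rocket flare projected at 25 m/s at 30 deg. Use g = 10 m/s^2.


Given: v0 = 25 m/s, theta = 30 deg, g = 10 m/s^2
sin(30) = 1/2
Using T = 2*v0*sin(theta) / g
T = 2*25*1/2 / 10
T = 25 / 10
T = 5/2 s

5/2 s


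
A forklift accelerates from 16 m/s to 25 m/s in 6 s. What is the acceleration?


Given: initial velocity v0 = 16 m/s, final velocity v = 25 m/s, time t = 6 s
Using a = (v - v0) / t
a = (25 - 16) / 6
a = 9 / 6
a = 3/2 m/s^2

3/2 m/s^2


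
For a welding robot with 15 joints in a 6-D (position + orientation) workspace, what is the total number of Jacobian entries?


Given: task space dimension = 6, joints = 15
Jacobian is a 6 x 15 matrix
Total entries = rows * columns
Total = 6 * 15
Total = 90

90


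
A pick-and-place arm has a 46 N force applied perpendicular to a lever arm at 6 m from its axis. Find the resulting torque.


Given: F = 46 N, r = 6 m, angle = 90 deg (perpendicular)
Using tau = F * r * sin(90)
sin(90) = 1
tau = 46 * 6 * 1
tau = 276 Nm

276 Nm


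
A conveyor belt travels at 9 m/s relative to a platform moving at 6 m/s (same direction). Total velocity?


Given: object velocity = 9 m/s, platform velocity = 6 m/s (same direction)
Using classical velocity addition: v_total = v_object + v_platform
v_total = 9 + 6
v_total = 15 m/s

15 m/s


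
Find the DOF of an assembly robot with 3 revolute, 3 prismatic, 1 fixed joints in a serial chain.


Given: serial robot with 3 revolute, 3 prismatic, 1 fixed joints
DOF contribution per joint type: revolute=1, prismatic=1, spherical=3, fixed=0
DOF = 3*1 + 3*1 + 1*0
DOF = 6

6


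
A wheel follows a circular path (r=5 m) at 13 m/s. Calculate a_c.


Given: v = 13 m/s, r = 5 m
Using a_c = v^2 / r
a_c = 13^2 / 5
a_c = 169 / 5
a_c = 169/5 m/s^2

169/5 m/s^2


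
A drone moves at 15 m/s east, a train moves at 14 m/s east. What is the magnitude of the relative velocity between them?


Given: v_A = 15 m/s east, v_B = 14 m/s east
Both move in the same direction; relative speed = |v_A - v_B|
|15 - 14| = |1|
= 1 m/s

1 m/s


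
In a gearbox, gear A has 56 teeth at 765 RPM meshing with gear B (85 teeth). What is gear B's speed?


Given: N1 = 56 teeth, w1 = 765 RPM, N2 = 85 teeth
Using N1*w1 = N2*w2
w2 = N1*w1 / N2
w2 = 56*765 / 85
w2 = 42840 / 85
w2 = 504 RPM

504 RPM


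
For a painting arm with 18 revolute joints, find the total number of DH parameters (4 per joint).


Given: 18 joints, 4 DH parameters per joint (d, theta, a, alpha)
Total DH parameters = number_of_joints * 4
Total = 18 * 4
Total = 72

72


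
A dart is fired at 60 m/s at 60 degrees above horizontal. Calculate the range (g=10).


Given: v0 = 60 m/s, theta = 60 deg, g = 10 m/s^2
sin(2*60) = sin(120) = sqrt(3)/2
Using R = v0^2 * sin(2*theta) / g
R = 60^2 * (sqrt(3)/2) / 10
R = 3600 * sqrt(3) / 20
R = 180*sqrt(3) m

180*sqrt(3) m


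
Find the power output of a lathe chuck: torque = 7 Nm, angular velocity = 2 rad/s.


Given: tau = 7 Nm, omega = 2 rad/s
Using P = tau * omega
P = 7 * 2
P = 14 W

14 W


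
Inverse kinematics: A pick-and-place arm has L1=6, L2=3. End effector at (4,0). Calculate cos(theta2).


Given: L1 = 6, L2 = 3, target (x, y) = (4, 0)
Using cos(theta2) = (x^2 + y^2 - L1^2 - L2^2) / (2*L1*L2)
x^2 + y^2 = 4^2 + 0 = 16
L1^2 + L2^2 = 36 + 9 = 45
Numerator = 16 - 45 = -29
Denominator = 2*6*3 = 36
cos(theta2) = -29/36 = -29/36

-29/36


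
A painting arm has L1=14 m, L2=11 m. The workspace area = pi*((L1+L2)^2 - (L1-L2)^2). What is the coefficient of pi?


Given: L1 = 14, L2 = 11
(L1+L2)^2 = (25)^2 = 625
(L1-L2)^2 = (3)^2 = 9
Difference = 625 - 9 = 616
This equals 4*L1*L2 = 4*14*11 = 616
Workspace area = 616*pi

616


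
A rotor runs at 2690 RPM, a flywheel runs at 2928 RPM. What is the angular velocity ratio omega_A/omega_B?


Given: RPM_A = 2690, RPM_B = 2928
omega = 2*pi*RPM/60, so omega_A/omega_B = RPM_A / RPM_B
omega_A/omega_B = 2690 / 2928
omega_A/omega_B = 1345/1464

1345/1464


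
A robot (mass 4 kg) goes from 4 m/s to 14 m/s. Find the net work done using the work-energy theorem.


Given: m = 4 kg, v0 = 4 m/s, v = 14 m/s
Using W = (1/2)*m*(v^2 - v0^2)
v^2 = 14^2 = 196
v0^2 = 4^2 = 16
v^2 - v0^2 = 196 - 16 = 180
W = (1/2)*4*180 = 360 J

360 J


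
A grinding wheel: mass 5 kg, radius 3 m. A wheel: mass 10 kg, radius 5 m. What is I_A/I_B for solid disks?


Given: M1=5 kg, R1=3 m, M2=10 kg, R2=5 m
For a disk: I = (1/2)*M*R^2, so I_A/I_B = (M1*R1^2)/(M2*R2^2)
M1*R1^2 = 5*9 = 45
M2*R2^2 = 10*25 = 250
I_A/I_B = 45/250 = 9/50

9/50


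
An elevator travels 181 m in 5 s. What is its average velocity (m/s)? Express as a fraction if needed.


Given: distance d = 181 m, time t = 5 s
Using v = d / t
v = 181 / 5
v = 181/5 m/s

181/5 m/s


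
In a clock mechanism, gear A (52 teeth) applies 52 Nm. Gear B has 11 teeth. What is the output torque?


Given: N1 = 52, N2 = 11, T1 = 52 Nm
Using T2/T1 = N2/N1
T2 = T1 * N2 / N1
T2 = 52 * 11 / 52
T2 = 572 / 52
T2 = 11 Nm

11 Nm


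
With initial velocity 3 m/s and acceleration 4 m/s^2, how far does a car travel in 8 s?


Given: v0 = 3 m/s, a = 4 m/s^2, t = 8 s
Using s = v0*t + (1/2)*a*t^2
s = 3*8 + (1/2)*4*8^2
s = 24 + (1/2)*256
s = 24 + 128
s = 152

152 m


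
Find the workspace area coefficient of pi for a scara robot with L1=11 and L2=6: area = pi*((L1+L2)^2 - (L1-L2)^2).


Given: L1 = 11, L2 = 6
(L1+L2)^2 = (17)^2 = 289
(L1-L2)^2 = (5)^2 = 25
Difference = 289 - 25 = 264
This equals 4*L1*L2 = 4*11*6 = 264
Workspace area = 264*pi

264


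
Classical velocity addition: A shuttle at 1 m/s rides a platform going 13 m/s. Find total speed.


Given: object velocity = 1 m/s, platform velocity = 13 m/s (same direction)
Using classical velocity addition: v_total = v_object + v_platform
v_total = 1 + 13
v_total = 14 m/s

14 m/s


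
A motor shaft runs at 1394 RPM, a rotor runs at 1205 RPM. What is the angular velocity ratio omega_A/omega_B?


Given: RPM_A = 1394, RPM_B = 1205
omega = 2*pi*RPM/60, so omega_A/omega_B = RPM_A / RPM_B
omega_A/omega_B = 1394 / 1205
omega_A/omega_B = 1394/1205

1394/1205


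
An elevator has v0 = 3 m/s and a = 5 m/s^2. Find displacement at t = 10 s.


Given: v0 = 3 m/s, a = 5 m/s^2, t = 10 s
Using s = v0*t + (1/2)*a*t^2
s = 3*10 + (1/2)*5*10^2
s = 30 + (1/2)*500
s = 30 + 250
s = 280

280 m


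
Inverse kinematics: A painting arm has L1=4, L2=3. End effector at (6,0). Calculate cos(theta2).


Given: L1 = 4, L2 = 3, target (x, y) = (6, 0)
Using cos(theta2) = (x^2 + y^2 - L1^2 - L2^2) / (2*L1*L2)
x^2 + y^2 = 6^2 + 0 = 36
L1^2 + L2^2 = 16 + 9 = 25
Numerator = 36 - 25 = 11
Denominator = 2*4*3 = 24
cos(theta2) = 11/24 = 11/24

11/24


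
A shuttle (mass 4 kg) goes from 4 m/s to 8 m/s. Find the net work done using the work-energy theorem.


Given: m = 4 kg, v0 = 4 m/s, v = 8 m/s
Using W = (1/2)*m*(v^2 - v0^2)
v^2 = 8^2 = 64
v0^2 = 4^2 = 16
v^2 - v0^2 = 64 - 16 = 48
W = (1/2)*4*48 = 96 J

96 J


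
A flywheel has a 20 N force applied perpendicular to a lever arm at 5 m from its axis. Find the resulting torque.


Given: F = 20 N, r = 5 m, angle = 90 deg (perpendicular)
Using tau = F * r * sin(90)
sin(90) = 1
tau = 20 * 5 * 1
tau = 100 Nm

100 Nm


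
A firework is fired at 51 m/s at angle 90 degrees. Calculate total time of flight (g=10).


Given: v0 = 51 m/s, theta = 90 deg, g = 10 m/s^2
sin(90) = 1
Using T = 2*v0*sin(theta) / g
T = 2*51*1 / 10
T = 102 / 10
T = 51/5 s

51/5 s


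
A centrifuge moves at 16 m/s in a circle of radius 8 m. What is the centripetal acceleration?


Given: v = 16 m/s, r = 8 m
Using a_c = v^2 / r
a_c = 16^2 / 8
a_c = 256 / 8
a_c = 32 m/s^2

32 m/s^2


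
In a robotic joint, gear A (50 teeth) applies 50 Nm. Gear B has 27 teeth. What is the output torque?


Given: N1 = 50, N2 = 27, T1 = 50 Nm
Using T2/T1 = N2/N1
T2 = T1 * N2 / N1
T2 = 50 * 27 / 50
T2 = 1350 / 50
T2 = 27 Nm

27 Nm


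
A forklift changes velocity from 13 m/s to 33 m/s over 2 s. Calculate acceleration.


Given: initial velocity v0 = 13 m/s, final velocity v = 33 m/s, time t = 2 s
Using a = (v - v0) / t
a = (33 - 13) / 2
a = 20 / 2
a = 10 m/s^2

10 m/s^2


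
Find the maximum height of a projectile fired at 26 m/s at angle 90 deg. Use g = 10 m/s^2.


Given: v0 = 26 m/s, theta = 90 deg, g = 10 m/s^2
sin^2(90) = 1
Using H = v0^2 * sin^2(theta) / (2*g)
H = 26^2 * 1 / (2*10)
H = 676 * 1 / 20
H = 676 / 20
H = 169/5 m

169/5 m


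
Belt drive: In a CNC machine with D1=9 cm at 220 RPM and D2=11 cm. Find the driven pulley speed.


Given: D1 = 9 cm, w1 = 220 RPM, D2 = 11 cm
Using D1*w1 = D2*w2
w2 = D1*w1 / D2
w2 = 9*220 / 11
w2 = 1980 / 11
w2 = 180 RPM

180 RPM


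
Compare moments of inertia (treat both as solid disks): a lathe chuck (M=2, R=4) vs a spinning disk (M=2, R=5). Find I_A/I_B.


Given: M1=2 kg, R1=4 m, M2=2 kg, R2=5 m
For a disk: I = (1/2)*M*R^2, so I_A/I_B = (M1*R1^2)/(M2*R2^2)
M1*R1^2 = 2*16 = 32
M2*R2^2 = 2*25 = 50
I_A/I_B = 32/50 = 16/25

16/25


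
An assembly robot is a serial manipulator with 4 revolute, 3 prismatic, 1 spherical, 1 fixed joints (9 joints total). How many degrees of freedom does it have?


Given: serial robot with 4 revolute, 3 prismatic, 1 spherical, 1 fixed joints
DOF contribution per joint type: revolute=1, prismatic=1, spherical=3, fixed=0
DOF = 4*1 + 3*1 + 1*3 + 1*0
DOF = 10

10


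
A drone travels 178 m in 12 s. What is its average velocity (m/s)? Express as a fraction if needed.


Given: distance d = 178 m, time t = 12 s
Using v = d / t
v = 178 / 12
v = 89/6 m/s

89/6 m/s


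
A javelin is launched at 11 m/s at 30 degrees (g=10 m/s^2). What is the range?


Given: v0 = 11 m/s, theta = 30 deg, g = 10 m/s^2
sin(2*30) = sin(60) = sqrt(3)/2
Using R = v0^2 * sin(2*theta) / g
R = 11^2 * (sqrt(3)/2) / 10
R = 121 * sqrt(3) / 20
R = 121/20*sqrt(3) m

121/20*sqrt(3) m


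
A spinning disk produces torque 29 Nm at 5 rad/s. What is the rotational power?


Given: tau = 29 Nm, omega = 5 rad/s
Using P = tau * omega
P = 29 * 5
P = 145 W

145 W


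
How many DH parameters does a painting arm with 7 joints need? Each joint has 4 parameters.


Given: 7 joints, 4 DH parameters per joint (d, theta, a, alpha)
Total DH parameters = number_of_joints * 4
Total = 7 * 4
Total = 28

28


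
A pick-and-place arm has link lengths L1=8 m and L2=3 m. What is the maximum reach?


Given: L1 = 8 m, L2 = 3 m
For a 2-link planar arm, max reach = L1 + L2 (fully extended)
Max reach = 8 + 3
Max reach = 11 m

11 m


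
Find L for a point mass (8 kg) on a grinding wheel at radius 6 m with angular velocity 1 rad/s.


Given: m = 8 kg, r = 6 m, omega = 1 rad/s
For a point mass: I = m*r^2
I = 8*6^2 = 8*36 = 288
L = I*omega = 288*1
L = 288 kg*m^2/s

288 kg*m^2/s


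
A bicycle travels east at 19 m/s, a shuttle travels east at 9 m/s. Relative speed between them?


Given: v_A = 19 m/s east, v_B = 9 m/s east
Both move in the same direction; relative speed = |v_A - v_B|
|19 - 9| = |10|
= 10 m/s

10 m/s


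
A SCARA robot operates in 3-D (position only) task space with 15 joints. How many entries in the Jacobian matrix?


Given: task space dimension = 3, joints = 15
Jacobian is a 3 x 15 matrix
Total entries = rows * columns
Total = 3 * 15
Total = 45

45


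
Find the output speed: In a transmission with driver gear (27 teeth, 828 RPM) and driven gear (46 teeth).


Given: N1 = 27 teeth, w1 = 828 RPM, N2 = 46 teeth
Using N1*w1 = N2*w2
w2 = N1*w1 / N2
w2 = 27*828 / 46
w2 = 22356 / 46
w2 = 486 RPM

486 RPM


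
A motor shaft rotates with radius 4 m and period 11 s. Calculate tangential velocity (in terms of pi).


Given: radius r = 4 m, period T = 11 s
Using v = 2*pi*r / T
v = 2*pi*4 / 11
v = 8*pi / 11
v = 8/11*pi m/s

8/11*pi m/s


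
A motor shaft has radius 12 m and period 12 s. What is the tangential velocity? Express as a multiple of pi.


Given: radius r = 12 m, period T = 12 s
Using v = 2*pi*r / T
v = 2*pi*12 / 12
v = 24*pi / 12
v = 2*pi m/s

2*pi m/s


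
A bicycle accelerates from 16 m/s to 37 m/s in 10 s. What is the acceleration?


Given: initial velocity v0 = 16 m/s, final velocity v = 37 m/s, time t = 10 s
Using a = (v - v0) / t
a = (37 - 16) / 10
a = 21 / 10
a = 21/10 m/s^2

21/10 m/s^2


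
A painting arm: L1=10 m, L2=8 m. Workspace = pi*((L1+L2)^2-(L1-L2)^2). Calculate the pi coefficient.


Given: L1 = 10, L2 = 8
(L1+L2)^2 = (18)^2 = 324
(L1-L2)^2 = (2)^2 = 4
Difference = 324 - 4 = 320
This equals 4*L1*L2 = 4*10*8 = 320
Workspace area = 320*pi

320


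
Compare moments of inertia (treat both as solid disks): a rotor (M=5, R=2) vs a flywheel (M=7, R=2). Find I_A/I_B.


Given: M1=5 kg, R1=2 m, M2=7 kg, R2=2 m
For a disk: I = (1/2)*M*R^2, so I_A/I_B = (M1*R1^2)/(M2*R2^2)
M1*R1^2 = 5*4 = 20
M2*R2^2 = 7*4 = 28
I_A/I_B = 20/28 = 5/7

5/7


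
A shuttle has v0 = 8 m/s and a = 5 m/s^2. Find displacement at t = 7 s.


Given: v0 = 8 m/s, a = 5 m/s^2, t = 7 s
Using s = v0*t + (1/2)*a*t^2
s = 8*7 + (1/2)*5*7^2
s = 56 + (1/2)*245
s = 56 + 245/2
s = 357/2

357/2 m


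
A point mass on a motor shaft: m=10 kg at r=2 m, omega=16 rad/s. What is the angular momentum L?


Given: m = 10 kg, r = 2 m, omega = 16 rad/s
For a point mass: I = m*r^2
I = 10*2^2 = 10*4 = 40
L = I*omega = 40*16
L = 640 kg*m^2/s

640 kg*m^2/s


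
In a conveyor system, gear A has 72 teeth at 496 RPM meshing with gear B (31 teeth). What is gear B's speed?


Given: N1 = 72 teeth, w1 = 496 RPM, N2 = 31 teeth
Using N1*w1 = N2*w2
w2 = N1*w1 / N2
w2 = 72*496 / 31
w2 = 35712 / 31
w2 = 1152 RPM

1152 RPM


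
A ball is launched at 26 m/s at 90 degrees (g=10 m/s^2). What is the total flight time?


Given: v0 = 26 m/s, theta = 90 deg, g = 10 m/s^2
sin(90) = 1
Using T = 2*v0*sin(theta) / g
T = 2*26*1 / 10
T = 52 / 10
T = 26/5 s

26/5 s


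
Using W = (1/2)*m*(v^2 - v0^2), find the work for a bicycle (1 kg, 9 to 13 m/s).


Given: m = 1 kg, v0 = 9 m/s, v = 13 m/s
Using W = (1/2)*m*(v^2 - v0^2)
v^2 = 13^2 = 169
v0^2 = 9^2 = 81
v^2 - v0^2 = 169 - 81 = 88
W = (1/2)*1*88 = 44 J

44 J


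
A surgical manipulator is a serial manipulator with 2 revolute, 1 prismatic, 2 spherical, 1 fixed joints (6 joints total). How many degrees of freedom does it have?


Given: serial robot with 2 revolute, 1 prismatic, 2 spherical, 1 fixed joints
DOF contribution per joint type: revolute=1, prismatic=1, spherical=3, fixed=0
DOF = 2*1 + 1*1 + 2*3 + 1*0
DOF = 9

9


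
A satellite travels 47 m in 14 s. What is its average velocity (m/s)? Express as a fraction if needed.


Given: distance d = 47 m, time t = 14 s
Using v = d / t
v = 47 / 14
v = 47/14 m/s

47/14 m/s


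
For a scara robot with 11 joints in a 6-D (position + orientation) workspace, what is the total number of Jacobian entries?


Given: task space dimension = 6, joints = 11
Jacobian is a 6 x 11 matrix
Total entries = rows * columns
Total = 6 * 11
Total = 66

66


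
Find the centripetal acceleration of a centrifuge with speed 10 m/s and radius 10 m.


Given: v = 10 m/s, r = 10 m
Using a_c = v^2 / r
a_c = 10^2 / 10
a_c = 100 / 10
a_c = 10 m/s^2

10 m/s^2


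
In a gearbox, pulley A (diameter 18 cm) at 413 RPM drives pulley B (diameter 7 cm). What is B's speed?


Given: D1 = 18 cm, w1 = 413 RPM, D2 = 7 cm
Using D1*w1 = D2*w2
w2 = D1*w1 / D2
w2 = 18*413 / 7
w2 = 7434 / 7
w2 = 1062 RPM

1062 RPM


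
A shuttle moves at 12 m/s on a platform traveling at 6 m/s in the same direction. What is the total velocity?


Given: object velocity = 12 m/s, platform velocity = 6 m/s (same direction)
Using classical velocity addition: v_total = v_object + v_platform
v_total = 12 + 6
v_total = 18 m/s

18 m/s
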